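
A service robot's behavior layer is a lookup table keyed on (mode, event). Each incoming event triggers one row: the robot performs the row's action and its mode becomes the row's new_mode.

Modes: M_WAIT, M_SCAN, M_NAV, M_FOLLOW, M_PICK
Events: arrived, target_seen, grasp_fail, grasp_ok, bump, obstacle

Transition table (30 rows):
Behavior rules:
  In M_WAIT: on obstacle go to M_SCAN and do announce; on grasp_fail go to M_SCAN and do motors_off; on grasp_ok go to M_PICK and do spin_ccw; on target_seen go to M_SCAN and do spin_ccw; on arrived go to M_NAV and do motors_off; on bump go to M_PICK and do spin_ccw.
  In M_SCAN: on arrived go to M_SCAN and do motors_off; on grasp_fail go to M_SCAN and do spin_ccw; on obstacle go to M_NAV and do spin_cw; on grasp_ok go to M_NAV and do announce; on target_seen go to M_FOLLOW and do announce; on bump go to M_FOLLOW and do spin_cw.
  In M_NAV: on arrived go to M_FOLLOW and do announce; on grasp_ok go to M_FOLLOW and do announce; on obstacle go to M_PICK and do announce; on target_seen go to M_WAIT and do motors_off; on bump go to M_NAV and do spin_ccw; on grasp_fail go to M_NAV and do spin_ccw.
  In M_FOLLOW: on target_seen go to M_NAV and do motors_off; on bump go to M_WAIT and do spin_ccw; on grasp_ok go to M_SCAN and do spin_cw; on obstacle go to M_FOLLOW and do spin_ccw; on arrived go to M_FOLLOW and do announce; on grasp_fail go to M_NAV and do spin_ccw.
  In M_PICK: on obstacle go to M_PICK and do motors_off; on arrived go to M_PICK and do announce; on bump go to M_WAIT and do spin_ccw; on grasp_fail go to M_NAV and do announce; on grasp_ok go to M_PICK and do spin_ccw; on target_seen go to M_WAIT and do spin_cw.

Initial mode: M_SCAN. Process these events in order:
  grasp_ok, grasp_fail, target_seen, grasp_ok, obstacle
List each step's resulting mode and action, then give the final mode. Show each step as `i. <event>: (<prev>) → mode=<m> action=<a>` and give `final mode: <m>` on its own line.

final mode: M_PICK

1. grasp_ok: (M_SCAN) → mode=M_NAV action=announce
2. grasp_fail: (M_NAV) → mode=M_NAV action=spin_ccw
3. target_seen: (M_NAV) → mode=M_WAIT action=motors_off
4. grasp_ok: (M_WAIT) → mode=M_PICK action=spin_ccw
5. obstacle: (M_PICK) → mode=M_PICK action=motors_off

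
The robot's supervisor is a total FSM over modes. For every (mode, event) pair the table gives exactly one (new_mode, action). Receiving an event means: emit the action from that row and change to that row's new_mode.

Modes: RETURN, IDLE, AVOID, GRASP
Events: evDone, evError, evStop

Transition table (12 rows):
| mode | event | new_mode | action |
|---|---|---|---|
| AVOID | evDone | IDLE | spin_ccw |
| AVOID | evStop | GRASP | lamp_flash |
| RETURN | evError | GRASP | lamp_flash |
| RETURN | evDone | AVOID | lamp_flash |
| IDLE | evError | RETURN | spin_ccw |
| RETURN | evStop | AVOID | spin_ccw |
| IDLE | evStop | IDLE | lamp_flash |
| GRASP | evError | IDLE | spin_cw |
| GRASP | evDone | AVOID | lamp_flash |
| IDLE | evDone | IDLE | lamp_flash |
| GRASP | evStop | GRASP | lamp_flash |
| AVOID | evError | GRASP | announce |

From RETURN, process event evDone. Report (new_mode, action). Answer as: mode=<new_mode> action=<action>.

current mode = RETURN; filter table to that mode:
  (RETURN, evError) → (GRASP, lamp_flash)
  (RETURN, evDone) → (AVOID, lamp_flash)  ← event matches
  (RETURN, evStop) → (AVOID, spin_ccw)
event = evDone selects (AVOID, lamp_flash)

mode=AVOID action=lamp_flash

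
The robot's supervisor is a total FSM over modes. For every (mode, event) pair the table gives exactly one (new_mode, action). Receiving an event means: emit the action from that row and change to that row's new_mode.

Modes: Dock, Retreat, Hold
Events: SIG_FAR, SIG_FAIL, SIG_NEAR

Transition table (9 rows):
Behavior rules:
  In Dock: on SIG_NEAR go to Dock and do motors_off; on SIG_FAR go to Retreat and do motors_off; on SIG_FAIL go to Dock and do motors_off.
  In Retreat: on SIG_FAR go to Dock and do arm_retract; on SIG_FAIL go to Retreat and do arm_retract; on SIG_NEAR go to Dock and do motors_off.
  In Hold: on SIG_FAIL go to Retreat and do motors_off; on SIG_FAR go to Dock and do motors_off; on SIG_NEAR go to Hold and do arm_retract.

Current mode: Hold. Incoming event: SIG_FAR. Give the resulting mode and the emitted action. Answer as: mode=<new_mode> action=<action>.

mode=Dock action=motors_off

current mode = Hold; filter table to that mode:
  (Hold, SIG_FAIL) → (Retreat, motors_off)
  (Hold, SIG_FAR) → (Dock, motors_off)  ← event matches
  (Hold, SIG_NEAR) → (Hold, arm_retract)
event = SIG_FAR selects (Dock, motors_off)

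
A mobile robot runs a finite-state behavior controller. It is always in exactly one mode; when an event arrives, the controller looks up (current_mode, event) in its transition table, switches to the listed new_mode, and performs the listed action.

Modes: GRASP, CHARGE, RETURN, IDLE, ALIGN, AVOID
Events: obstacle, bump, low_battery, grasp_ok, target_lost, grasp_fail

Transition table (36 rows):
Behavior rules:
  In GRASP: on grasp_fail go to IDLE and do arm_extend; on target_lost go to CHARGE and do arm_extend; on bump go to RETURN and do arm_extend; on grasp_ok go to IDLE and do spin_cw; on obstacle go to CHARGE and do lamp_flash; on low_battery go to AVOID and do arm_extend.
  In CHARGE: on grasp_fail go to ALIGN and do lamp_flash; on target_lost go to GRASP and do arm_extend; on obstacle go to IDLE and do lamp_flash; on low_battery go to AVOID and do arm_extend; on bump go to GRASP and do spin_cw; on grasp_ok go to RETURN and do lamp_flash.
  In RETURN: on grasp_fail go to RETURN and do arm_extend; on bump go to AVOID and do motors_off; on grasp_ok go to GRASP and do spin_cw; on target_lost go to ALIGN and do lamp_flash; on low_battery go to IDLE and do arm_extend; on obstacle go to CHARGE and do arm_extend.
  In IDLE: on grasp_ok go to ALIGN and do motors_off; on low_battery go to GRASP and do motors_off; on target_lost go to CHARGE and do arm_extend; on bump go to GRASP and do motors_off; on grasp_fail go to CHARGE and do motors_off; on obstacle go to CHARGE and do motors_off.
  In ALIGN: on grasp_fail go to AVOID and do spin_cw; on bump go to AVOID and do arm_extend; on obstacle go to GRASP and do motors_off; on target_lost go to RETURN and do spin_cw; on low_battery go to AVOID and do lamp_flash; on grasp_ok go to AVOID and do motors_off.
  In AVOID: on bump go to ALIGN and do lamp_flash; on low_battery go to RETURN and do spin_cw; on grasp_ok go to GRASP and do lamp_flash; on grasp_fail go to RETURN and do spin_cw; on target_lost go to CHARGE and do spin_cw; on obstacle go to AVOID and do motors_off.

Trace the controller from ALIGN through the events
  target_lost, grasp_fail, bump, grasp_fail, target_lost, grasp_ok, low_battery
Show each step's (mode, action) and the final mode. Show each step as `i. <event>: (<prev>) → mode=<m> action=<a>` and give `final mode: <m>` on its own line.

1. target_lost: (ALIGN) → mode=RETURN action=spin_cw
2. grasp_fail: (RETURN) → mode=RETURN action=arm_extend
3. bump: (RETURN) → mode=AVOID action=motors_off
4. grasp_fail: (AVOID) → mode=RETURN action=spin_cw
5. target_lost: (RETURN) → mode=ALIGN action=lamp_flash
6. grasp_ok: (ALIGN) → mode=AVOID action=motors_off
7. low_battery: (AVOID) → mode=RETURN action=spin_cw

final mode: RETURN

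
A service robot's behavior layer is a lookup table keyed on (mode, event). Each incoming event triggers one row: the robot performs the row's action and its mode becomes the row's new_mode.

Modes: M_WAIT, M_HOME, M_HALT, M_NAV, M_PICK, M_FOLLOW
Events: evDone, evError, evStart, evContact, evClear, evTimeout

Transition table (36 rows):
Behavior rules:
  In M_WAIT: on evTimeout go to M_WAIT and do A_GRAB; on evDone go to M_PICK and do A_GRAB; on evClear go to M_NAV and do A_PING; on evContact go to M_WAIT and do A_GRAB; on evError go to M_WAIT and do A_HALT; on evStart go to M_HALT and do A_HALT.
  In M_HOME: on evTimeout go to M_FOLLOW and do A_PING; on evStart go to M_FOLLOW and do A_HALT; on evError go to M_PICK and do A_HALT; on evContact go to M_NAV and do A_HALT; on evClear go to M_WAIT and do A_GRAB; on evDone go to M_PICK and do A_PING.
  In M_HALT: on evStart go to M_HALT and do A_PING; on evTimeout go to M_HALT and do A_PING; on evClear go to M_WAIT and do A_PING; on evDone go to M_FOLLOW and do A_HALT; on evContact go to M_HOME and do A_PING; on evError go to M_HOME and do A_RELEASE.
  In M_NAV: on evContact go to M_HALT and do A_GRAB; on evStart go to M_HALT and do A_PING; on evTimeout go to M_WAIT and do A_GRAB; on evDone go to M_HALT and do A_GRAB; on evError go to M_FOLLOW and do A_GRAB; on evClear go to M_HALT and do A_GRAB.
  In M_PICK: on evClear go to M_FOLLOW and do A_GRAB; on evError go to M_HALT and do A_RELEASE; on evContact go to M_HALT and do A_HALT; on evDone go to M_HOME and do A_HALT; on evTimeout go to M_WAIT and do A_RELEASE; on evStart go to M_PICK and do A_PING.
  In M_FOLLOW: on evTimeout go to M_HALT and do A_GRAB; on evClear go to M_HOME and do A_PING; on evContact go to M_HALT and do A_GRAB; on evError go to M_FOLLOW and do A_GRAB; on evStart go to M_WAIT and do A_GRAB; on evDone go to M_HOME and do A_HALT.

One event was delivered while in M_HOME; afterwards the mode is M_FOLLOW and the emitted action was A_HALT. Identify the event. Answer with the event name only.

try evDone: (M_HOME, evDone) → (M_PICK, A_PING)
try evError: (M_HOME, evError) → (M_PICK, A_HALT)
try evStart: (M_HOME, evStart) → (M_FOLLOW, A_HALT)  ← matches
try evContact: (M_HOME, evContact) → (M_NAV, A_HALT)
try evClear: (M_HOME, evClear) → (M_WAIT, A_GRAB)
try evTimeout: (M_HOME, evTimeout) → (M_FOLLOW, A_PING)

evStart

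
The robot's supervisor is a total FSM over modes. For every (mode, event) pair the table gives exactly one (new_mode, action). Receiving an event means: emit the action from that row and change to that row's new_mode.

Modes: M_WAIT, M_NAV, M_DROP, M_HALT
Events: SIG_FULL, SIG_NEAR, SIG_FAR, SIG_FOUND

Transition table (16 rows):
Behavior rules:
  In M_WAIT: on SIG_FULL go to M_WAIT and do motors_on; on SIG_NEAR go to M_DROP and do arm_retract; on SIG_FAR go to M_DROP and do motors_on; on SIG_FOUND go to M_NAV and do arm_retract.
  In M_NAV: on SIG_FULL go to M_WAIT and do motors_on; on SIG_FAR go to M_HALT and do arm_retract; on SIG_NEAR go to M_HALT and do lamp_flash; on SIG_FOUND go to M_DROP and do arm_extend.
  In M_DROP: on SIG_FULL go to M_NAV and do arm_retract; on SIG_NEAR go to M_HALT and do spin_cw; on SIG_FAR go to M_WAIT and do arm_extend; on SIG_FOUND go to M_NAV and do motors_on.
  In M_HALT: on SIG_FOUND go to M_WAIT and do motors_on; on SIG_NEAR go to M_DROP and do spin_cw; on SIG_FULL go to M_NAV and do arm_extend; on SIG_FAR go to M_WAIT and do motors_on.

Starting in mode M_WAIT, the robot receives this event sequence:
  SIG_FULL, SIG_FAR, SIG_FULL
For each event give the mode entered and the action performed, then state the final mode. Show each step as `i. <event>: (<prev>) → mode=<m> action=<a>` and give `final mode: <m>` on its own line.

final mode: M_NAV

1. SIG_FULL: (M_WAIT) → mode=M_WAIT action=motors_on
2. SIG_FAR: (M_WAIT) → mode=M_DROP action=motors_on
3. SIG_FULL: (M_DROP) → mode=M_NAV action=arm_retract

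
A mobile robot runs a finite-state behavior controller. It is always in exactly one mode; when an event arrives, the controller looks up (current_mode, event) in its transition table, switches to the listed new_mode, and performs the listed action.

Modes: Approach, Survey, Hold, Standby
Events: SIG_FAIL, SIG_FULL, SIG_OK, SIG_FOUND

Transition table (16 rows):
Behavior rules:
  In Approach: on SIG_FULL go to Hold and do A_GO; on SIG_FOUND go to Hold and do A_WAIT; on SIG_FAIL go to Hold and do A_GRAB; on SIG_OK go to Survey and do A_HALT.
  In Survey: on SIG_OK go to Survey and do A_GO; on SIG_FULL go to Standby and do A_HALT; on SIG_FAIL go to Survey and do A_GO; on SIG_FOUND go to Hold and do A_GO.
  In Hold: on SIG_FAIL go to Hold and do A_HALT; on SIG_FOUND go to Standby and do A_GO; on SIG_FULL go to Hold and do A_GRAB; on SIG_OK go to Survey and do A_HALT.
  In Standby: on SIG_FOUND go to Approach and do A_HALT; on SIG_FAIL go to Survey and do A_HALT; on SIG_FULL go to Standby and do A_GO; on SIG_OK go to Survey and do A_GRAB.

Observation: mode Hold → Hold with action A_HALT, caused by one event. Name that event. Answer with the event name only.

try SIG_FAIL: (Hold, SIG_FAIL) → (Hold, A_HALT)  ← matches
try SIG_FULL: (Hold, SIG_FULL) → (Hold, A_GRAB)
try SIG_OK: (Hold, SIG_OK) → (Survey, A_HALT)
try SIG_FOUND: (Hold, SIG_FOUND) → (Standby, A_GO)

SIG_FAIL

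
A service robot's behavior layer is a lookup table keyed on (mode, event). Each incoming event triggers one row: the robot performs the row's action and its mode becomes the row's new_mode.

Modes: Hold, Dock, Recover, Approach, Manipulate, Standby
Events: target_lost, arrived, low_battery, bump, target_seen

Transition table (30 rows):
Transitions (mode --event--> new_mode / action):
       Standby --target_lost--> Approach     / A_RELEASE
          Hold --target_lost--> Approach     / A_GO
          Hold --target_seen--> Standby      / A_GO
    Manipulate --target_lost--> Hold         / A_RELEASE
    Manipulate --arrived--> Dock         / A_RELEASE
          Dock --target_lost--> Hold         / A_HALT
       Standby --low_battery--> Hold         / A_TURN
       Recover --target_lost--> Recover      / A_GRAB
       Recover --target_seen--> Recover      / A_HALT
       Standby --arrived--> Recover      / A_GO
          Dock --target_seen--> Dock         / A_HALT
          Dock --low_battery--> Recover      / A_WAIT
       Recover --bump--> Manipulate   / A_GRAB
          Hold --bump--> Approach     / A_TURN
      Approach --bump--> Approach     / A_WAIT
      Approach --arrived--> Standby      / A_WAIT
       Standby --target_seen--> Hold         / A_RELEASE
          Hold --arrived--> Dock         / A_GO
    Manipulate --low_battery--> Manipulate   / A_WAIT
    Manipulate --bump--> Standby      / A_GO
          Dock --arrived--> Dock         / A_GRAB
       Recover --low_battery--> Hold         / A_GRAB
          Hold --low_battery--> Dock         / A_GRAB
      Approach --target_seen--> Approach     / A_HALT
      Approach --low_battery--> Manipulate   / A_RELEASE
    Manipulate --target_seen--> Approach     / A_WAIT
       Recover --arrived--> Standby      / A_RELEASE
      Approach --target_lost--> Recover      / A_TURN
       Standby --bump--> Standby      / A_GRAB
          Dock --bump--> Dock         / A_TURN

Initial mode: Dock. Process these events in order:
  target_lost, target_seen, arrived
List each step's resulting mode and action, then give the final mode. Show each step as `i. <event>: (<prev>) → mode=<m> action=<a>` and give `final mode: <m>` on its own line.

1. target_lost: (Dock) → mode=Hold action=A_HALT
2. target_seen: (Hold) → mode=Standby action=A_GO
3. arrived: (Standby) → mode=Recover action=A_GO

final mode: Recover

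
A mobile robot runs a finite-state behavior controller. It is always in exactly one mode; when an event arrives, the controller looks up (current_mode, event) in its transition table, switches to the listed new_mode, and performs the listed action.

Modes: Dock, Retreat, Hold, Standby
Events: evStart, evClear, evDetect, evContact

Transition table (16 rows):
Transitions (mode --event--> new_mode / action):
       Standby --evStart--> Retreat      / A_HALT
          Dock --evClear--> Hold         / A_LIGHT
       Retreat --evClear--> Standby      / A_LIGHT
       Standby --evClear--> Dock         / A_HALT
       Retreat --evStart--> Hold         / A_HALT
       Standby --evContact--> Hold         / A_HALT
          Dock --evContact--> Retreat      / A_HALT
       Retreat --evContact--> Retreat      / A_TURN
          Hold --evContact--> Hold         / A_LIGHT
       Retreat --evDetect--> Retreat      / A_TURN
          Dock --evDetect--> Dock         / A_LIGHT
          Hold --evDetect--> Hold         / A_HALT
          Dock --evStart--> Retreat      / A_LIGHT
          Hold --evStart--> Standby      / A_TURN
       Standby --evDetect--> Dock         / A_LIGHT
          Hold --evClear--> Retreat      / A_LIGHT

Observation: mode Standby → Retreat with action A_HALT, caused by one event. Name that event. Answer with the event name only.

evStart

try evStart: (Standby, evStart) → (Retreat, A_HALT)  ← matches
try evClear: (Standby, evClear) → (Dock, A_HALT)
try evDetect: (Standby, evDetect) → (Dock, A_LIGHT)
try evContact: (Standby, evContact) → (Hold, A_HALT)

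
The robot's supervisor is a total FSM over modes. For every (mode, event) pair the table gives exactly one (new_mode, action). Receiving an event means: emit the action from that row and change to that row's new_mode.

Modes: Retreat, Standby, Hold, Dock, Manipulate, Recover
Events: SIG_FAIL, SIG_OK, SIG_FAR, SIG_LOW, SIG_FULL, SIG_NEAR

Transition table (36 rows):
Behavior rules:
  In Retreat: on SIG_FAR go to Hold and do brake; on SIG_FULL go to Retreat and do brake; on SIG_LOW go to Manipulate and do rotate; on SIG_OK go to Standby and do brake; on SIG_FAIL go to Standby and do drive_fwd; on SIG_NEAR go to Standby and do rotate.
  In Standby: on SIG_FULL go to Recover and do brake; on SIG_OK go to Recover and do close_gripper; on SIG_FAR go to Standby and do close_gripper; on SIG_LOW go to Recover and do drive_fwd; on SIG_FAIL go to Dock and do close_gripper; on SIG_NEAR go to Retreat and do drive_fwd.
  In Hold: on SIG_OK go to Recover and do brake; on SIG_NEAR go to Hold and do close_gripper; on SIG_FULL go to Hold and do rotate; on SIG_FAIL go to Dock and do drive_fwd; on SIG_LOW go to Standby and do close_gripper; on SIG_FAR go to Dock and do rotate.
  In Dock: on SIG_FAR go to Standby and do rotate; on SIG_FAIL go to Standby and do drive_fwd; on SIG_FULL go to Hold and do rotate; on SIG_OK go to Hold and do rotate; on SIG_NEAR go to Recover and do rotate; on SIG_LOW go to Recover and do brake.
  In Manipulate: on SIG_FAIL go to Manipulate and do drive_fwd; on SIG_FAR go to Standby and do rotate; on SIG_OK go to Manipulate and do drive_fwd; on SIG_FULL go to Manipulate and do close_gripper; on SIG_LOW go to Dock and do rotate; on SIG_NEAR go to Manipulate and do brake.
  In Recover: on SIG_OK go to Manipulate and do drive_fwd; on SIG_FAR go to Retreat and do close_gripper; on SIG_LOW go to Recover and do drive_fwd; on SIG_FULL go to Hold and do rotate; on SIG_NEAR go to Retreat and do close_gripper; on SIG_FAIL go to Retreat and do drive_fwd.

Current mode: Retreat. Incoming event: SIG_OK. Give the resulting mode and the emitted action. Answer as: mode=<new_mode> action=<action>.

mode=Standby action=brake

current mode = Retreat; filter table to that mode:
  (Retreat, SIG_FAR) → (Hold, brake)
  (Retreat, SIG_FULL) → (Retreat, brake)
  (Retreat, SIG_LOW) → (Manipulate, rotate)
  (Retreat, SIG_OK) → (Standby, brake)  ← event matches
  (Retreat, SIG_FAIL) → (Standby, drive_fwd)
  (Retreat, SIG_NEAR) → (Standby, rotate)
event = SIG_OK selects (Standby, brake)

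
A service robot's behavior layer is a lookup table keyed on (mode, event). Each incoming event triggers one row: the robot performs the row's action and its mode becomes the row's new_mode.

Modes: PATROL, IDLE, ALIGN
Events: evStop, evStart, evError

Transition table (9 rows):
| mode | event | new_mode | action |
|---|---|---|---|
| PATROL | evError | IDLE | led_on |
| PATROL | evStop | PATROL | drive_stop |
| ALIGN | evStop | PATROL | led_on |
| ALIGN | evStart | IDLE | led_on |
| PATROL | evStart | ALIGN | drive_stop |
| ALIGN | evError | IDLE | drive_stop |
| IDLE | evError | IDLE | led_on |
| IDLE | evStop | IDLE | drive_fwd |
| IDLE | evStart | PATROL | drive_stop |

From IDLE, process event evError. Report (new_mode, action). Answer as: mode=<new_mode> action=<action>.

current mode = IDLE; filter table to that mode:
  (IDLE, evError) → (IDLE, led_on)  ← event matches
  (IDLE, evStop) → (IDLE, drive_fwd)
  (IDLE, evStart) → (PATROL, drive_stop)
event = evError selects (IDLE, led_on)

mode=IDLE action=led_on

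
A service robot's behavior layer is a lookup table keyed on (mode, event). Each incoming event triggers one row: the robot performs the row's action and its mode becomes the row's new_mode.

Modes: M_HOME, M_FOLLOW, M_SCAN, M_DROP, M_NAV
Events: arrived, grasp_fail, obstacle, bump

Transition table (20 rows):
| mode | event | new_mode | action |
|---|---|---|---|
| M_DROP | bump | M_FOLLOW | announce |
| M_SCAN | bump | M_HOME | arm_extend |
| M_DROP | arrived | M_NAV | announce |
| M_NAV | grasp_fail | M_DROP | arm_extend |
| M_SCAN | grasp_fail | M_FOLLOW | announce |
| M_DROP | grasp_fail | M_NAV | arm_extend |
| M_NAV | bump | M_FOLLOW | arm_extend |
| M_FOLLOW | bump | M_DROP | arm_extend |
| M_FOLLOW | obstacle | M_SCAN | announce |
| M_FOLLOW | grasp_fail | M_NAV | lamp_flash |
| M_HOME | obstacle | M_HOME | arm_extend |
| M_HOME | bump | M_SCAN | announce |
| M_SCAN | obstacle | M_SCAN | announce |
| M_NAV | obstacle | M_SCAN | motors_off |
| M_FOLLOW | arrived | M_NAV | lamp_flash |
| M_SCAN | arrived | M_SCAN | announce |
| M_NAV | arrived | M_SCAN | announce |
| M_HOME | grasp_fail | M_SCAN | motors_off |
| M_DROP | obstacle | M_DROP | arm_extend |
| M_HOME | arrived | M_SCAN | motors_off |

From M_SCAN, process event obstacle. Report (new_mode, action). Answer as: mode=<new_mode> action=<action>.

current mode = M_SCAN; filter table to that mode:
  (M_SCAN, bump) → (M_HOME, arm_extend)
  (M_SCAN, grasp_fail) → (M_FOLLOW, announce)
  (M_SCAN, obstacle) → (M_SCAN, announce)  ← event matches
  (M_SCAN, arrived) → (M_SCAN, announce)
event = obstacle selects (M_SCAN, announce)

mode=M_SCAN action=announce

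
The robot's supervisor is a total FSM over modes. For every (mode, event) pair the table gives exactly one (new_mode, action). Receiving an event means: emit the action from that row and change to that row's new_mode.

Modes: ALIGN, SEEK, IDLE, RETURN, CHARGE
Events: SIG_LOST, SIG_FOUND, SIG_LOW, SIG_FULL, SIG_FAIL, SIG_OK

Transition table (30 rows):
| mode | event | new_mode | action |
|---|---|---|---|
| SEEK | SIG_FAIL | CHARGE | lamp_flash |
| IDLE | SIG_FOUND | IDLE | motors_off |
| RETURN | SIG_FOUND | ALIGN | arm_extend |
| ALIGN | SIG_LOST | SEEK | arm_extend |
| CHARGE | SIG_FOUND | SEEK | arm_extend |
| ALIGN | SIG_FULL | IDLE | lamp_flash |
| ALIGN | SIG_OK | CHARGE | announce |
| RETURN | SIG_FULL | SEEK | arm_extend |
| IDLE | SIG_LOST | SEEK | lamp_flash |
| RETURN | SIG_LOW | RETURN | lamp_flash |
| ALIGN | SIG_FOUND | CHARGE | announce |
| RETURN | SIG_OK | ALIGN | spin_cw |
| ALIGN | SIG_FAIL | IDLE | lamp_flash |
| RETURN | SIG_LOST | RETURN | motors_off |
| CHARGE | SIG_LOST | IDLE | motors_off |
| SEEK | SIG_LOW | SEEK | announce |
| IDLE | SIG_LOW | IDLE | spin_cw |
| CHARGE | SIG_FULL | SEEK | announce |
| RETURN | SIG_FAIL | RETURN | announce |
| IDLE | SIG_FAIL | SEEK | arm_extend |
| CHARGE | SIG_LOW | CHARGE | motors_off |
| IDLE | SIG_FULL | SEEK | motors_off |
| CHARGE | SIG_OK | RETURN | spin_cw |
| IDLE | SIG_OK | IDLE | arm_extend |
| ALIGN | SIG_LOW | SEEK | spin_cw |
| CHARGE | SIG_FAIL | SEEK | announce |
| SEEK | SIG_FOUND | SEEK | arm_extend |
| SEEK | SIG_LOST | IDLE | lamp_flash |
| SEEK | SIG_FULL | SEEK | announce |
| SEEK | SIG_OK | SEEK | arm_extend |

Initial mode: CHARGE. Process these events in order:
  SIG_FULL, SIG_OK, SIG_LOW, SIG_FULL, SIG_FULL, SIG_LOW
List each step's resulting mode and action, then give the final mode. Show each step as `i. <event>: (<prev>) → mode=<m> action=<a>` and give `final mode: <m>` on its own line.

1. SIG_FULL: (CHARGE) → mode=SEEK action=announce
2. SIG_OK: (SEEK) → mode=SEEK action=arm_extend
3. SIG_LOW: (SEEK) → mode=SEEK action=announce
4. SIG_FULL: (SEEK) → mode=SEEK action=announce
5. SIG_FULL: (SEEK) → mode=SEEK action=announce
6. SIG_LOW: (SEEK) → mode=SEEK action=announce

final mode: SEEK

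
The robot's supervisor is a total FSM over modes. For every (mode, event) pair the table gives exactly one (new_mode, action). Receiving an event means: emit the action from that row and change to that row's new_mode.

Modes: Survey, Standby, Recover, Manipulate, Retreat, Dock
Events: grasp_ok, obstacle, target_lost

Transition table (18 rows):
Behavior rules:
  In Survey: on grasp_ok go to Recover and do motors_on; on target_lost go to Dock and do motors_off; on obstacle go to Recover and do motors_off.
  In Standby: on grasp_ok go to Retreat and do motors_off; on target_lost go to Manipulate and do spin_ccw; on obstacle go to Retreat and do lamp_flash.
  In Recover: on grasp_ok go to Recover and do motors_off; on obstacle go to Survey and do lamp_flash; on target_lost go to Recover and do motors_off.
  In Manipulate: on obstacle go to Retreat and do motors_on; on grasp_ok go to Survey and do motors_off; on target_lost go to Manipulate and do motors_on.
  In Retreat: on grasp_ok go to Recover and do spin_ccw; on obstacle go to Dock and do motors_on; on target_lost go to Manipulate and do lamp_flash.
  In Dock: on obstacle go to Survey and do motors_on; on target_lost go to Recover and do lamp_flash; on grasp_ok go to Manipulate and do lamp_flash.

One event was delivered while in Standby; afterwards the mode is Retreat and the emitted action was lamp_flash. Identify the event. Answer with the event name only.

obstacle

try grasp_ok: (Standby, grasp_ok) → (Retreat, motors_off)
try obstacle: (Standby, obstacle) → (Retreat, lamp_flash)  ← matches
try target_lost: (Standby, target_lost) → (Manipulate, spin_ccw)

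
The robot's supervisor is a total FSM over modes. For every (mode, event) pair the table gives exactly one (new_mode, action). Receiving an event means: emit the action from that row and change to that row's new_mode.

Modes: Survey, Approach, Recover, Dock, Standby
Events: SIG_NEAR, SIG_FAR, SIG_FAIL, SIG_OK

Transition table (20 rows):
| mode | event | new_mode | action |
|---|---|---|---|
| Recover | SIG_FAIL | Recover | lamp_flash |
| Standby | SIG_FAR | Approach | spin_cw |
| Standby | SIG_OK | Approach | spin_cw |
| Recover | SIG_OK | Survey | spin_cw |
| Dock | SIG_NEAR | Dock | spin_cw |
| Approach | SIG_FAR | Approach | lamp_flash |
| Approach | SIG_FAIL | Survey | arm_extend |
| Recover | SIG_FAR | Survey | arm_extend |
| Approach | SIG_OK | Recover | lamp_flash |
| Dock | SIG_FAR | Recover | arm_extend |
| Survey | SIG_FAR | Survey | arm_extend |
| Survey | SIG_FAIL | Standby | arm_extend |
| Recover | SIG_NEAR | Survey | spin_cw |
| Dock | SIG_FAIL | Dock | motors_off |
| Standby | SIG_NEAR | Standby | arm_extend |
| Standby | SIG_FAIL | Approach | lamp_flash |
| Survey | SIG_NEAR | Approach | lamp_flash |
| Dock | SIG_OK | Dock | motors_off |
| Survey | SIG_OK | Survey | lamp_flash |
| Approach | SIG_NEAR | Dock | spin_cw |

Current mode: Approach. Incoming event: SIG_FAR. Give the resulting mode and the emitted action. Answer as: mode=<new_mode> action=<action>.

current mode = Approach; filter table to that mode:
  (Approach, SIG_FAR) → (Approach, lamp_flash)  ← event matches
  (Approach, SIG_FAIL) → (Survey, arm_extend)
  (Approach, SIG_OK) → (Recover, lamp_flash)
  (Approach, SIG_NEAR) → (Dock, spin_cw)
event = SIG_FAR selects (Approach, lamp_flash)

mode=Approach action=lamp_flash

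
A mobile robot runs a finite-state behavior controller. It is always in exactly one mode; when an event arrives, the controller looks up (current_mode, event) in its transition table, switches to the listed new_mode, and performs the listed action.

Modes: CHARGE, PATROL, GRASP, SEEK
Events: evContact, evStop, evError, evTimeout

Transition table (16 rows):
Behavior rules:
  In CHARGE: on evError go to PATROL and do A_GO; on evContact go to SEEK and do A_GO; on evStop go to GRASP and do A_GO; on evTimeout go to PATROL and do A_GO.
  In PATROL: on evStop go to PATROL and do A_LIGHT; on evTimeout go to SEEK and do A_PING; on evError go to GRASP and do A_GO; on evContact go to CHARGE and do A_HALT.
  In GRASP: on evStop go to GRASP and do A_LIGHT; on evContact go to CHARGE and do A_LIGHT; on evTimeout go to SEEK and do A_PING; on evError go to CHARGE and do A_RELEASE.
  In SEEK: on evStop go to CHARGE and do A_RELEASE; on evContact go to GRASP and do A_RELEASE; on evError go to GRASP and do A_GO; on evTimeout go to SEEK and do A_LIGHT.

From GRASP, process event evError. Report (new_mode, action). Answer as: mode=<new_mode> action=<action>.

current mode = GRASP; filter table to that mode:
  (GRASP, evStop) → (GRASP, A_LIGHT)
  (GRASP, evContact) → (CHARGE, A_LIGHT)
  (GRASP, evTimeout) → (SEEK, A_PING)
  (GRASP, evError) → (CHARGE, A_RELEASE)  ← event matches
event = evError selects (CHARGE, A_RELEASE)

mode=CHARGE action=A_RELEASE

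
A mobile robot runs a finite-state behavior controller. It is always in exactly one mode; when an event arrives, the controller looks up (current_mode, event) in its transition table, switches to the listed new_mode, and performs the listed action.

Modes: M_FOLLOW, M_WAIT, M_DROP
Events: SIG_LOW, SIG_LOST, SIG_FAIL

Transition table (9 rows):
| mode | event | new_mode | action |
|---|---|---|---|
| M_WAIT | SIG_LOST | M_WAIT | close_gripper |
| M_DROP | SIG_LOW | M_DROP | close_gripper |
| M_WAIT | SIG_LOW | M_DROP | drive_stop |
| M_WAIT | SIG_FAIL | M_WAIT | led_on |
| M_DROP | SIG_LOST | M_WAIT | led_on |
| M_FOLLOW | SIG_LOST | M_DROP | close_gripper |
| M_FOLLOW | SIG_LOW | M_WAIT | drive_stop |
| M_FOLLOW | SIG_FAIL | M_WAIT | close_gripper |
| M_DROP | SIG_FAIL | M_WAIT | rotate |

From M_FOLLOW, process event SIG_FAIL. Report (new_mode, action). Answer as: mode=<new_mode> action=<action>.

mode=M_WAIT action=close_gripper

current mode = M_FOLLOW; filter table to that mode:
  (M_FOLLOW, SIG_LOST) → (M_DROP, close_gripper)
  (M_FOLLOW, SIG_LOW) → (M_WAIT, drive_stop)
  (M_FOLLOW, SIG_FAIL) → (M_WAIT, close_gripper)  ← event matches
event = SIG_FAIL selects (M_WAIT, close_gripper)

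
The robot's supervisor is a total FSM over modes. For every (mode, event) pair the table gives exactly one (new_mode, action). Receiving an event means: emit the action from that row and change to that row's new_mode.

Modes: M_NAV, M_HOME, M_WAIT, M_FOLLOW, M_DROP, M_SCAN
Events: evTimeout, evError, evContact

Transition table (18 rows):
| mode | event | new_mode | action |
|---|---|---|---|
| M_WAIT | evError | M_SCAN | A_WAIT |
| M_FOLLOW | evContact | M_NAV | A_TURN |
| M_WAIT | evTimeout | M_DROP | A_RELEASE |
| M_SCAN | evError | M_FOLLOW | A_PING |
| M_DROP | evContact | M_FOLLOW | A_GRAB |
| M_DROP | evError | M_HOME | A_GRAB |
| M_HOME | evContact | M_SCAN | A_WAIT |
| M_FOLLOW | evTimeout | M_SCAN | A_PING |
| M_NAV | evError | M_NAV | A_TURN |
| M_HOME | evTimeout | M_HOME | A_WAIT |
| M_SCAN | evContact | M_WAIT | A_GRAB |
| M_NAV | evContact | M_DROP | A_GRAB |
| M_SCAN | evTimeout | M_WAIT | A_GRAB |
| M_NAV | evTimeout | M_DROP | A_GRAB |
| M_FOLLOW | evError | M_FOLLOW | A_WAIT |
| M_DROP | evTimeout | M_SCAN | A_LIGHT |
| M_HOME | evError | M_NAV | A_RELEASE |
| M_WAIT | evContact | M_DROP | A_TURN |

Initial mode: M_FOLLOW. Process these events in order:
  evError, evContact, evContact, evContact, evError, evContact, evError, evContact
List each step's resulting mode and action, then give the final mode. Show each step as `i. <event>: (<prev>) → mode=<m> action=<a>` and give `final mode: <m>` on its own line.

1. evError: (M_FOLLOW) → mode=M_FOLLOW action=A_WAIT
2. evContact: (M_FOLLOW) → mode=M_NAV action=A_TURN
3. evContact: (M_NAV) → mode=M_DROP action=A_GRAB
4. evContact: (M_DROP) → mode=M_FOLLOW action=A_GRAB
5. evError: (M_FOLLOW) → mode=M_FOLLOW action=A_WAIT
6. evContact: (M_FOLLOW) → mode=M_NAV action=A_TURN
7. evError: (M_NAV) → mode=M_NAV action=A_TURN
8. evContact: (M_NAV) → mode=M_DROP action=A_GRAB

final mode: M_DROP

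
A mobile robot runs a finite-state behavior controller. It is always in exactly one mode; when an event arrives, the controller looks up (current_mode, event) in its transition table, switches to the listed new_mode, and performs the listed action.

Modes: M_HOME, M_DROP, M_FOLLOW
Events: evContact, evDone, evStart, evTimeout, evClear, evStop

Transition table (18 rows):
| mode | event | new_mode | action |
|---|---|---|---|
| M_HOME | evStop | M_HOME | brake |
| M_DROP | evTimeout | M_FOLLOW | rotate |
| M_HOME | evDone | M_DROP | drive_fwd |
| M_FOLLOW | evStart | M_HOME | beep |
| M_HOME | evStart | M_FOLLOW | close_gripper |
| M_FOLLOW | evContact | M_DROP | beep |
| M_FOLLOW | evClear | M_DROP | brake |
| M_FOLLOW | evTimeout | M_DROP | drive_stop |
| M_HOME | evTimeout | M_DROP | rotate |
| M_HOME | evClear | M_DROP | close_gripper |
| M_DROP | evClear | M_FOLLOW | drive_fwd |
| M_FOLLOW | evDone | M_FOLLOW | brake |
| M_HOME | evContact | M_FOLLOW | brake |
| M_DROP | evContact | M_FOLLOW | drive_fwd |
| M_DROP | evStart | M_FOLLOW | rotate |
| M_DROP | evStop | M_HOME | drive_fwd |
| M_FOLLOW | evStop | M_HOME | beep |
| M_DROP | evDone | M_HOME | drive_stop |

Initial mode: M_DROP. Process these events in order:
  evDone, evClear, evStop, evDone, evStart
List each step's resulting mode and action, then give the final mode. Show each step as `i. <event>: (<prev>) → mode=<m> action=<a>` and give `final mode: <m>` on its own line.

final mode: M_FOLLOW

1. evDone: (M_DROP) → mode=M_HOME action=drive_stop
2. evClear: (M_HOME) → mode=M_DROP action=close_gripper
3. evStop: (M_DROP) → mode=M_HOME action=drive_fwd
4. evDone: (M_HOME) → mode=M_DROP action=drive_fwd
5. evStart: (M_DROP) → mode=M_FOLLOW action=rotate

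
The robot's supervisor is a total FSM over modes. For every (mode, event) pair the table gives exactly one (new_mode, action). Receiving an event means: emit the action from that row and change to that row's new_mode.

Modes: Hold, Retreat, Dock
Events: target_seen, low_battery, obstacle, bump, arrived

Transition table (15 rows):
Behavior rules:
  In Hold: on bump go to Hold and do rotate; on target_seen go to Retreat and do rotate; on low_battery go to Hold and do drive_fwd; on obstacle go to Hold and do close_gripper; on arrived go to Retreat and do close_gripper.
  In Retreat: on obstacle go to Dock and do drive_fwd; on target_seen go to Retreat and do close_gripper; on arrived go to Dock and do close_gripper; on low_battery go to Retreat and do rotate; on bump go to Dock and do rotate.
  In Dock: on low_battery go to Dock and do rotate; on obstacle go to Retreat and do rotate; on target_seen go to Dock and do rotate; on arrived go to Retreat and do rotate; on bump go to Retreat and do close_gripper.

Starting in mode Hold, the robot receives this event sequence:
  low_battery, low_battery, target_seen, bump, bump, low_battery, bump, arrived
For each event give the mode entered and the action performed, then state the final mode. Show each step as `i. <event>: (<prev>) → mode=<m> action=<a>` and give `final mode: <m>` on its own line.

final mode: Retreat

1. low_battery: (Hold) → mode=Hold action=drive_fwd
2. low_battery: (Hold) → mode=Hold action=drive_fwd
3. target_seen: (Hold) → mode=Retreat action=rotate
4. bump: (Retreat) → mode=Dock action=rotate
5. bump: (Dock) → mode=Retreat action=close_gripper
6. low_battery: (Retreat) → mode=Retreat action=rotate
7. bump: (Retreat) → mode=Dock action=rotate
8. arrived: (Dock) → mode=Retreat action=rotate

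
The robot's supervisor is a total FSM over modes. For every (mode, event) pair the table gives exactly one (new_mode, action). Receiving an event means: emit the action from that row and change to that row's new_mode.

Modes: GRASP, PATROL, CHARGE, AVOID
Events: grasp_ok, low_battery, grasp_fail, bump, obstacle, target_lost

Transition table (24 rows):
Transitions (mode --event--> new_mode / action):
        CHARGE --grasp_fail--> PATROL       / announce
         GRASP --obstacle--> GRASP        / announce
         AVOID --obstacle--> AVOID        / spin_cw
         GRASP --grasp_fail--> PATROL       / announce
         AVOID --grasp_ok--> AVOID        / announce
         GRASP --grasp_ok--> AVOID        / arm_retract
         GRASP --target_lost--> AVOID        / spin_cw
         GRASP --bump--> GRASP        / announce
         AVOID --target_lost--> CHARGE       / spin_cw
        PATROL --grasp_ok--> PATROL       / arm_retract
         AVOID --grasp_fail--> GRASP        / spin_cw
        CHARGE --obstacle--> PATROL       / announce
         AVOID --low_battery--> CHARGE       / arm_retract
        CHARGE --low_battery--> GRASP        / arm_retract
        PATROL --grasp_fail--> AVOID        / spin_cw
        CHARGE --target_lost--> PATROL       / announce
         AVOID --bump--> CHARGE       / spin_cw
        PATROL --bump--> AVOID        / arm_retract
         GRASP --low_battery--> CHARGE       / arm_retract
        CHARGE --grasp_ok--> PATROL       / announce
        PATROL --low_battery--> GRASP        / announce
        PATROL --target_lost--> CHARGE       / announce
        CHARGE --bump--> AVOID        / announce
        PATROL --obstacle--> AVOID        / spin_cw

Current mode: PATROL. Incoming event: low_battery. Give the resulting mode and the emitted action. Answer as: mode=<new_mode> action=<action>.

mode=GRASP action=announce

current mode = PATROL; filter table to that mode:
  (PATROL, grasp_ok) → (PATROL, arm_retract)
  (PATROL, grasp_fail) → (AVOID, spin_cw)
  (PATROL, bump) → (AVOID, arm_retract)
  (PATROL, low_battery) → (GRASP, announce)  ← event matches
  (PATROL, target_lost) → (CHARGE, announce)
  (PATROL, obstacle) → (AVOID, spin_cw)
event = low_battery selects (GRASP, announce)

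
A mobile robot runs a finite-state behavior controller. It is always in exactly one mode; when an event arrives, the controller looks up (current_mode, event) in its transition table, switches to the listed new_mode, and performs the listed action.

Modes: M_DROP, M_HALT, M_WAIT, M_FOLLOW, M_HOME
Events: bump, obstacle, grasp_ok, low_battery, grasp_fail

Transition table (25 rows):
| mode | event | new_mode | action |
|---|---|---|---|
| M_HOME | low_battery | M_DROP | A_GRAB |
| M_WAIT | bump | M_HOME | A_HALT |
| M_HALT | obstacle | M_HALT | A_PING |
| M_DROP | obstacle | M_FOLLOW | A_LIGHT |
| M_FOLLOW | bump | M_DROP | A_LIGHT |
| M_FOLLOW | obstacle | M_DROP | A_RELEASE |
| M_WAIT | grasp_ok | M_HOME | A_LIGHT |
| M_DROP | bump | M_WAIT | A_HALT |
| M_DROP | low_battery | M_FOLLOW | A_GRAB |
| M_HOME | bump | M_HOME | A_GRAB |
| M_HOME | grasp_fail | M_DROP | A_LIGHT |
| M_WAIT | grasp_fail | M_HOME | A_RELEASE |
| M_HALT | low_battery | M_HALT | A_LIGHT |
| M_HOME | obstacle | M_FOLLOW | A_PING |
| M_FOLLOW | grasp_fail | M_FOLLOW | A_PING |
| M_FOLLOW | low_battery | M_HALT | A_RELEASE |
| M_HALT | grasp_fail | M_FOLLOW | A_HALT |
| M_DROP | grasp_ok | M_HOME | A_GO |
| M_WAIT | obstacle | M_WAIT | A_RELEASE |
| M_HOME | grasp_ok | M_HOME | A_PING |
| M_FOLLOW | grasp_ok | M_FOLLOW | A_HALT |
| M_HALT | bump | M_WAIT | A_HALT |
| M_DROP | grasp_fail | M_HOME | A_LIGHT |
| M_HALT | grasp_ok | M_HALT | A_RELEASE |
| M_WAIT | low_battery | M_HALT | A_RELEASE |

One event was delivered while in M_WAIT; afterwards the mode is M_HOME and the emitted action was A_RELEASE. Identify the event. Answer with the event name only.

grasp_fail

try bump: (M_WAIT, bump) → (M_HOME, A_HALT)
try obstacle: (M_WAIT, obstacle) → (M_WAIT, A_RELEASE)
try grasp_ok: (M_WAIT, grasp_ok) → (M_HOME, A_LIGHT)
try low_battery: (M_WAIT, low_battery) → (M_HALT, A_RELEASE)
try grasp_fail: (M_WAIT, grasp_fail) → (M_HOME, A_RELEASE)  ← matches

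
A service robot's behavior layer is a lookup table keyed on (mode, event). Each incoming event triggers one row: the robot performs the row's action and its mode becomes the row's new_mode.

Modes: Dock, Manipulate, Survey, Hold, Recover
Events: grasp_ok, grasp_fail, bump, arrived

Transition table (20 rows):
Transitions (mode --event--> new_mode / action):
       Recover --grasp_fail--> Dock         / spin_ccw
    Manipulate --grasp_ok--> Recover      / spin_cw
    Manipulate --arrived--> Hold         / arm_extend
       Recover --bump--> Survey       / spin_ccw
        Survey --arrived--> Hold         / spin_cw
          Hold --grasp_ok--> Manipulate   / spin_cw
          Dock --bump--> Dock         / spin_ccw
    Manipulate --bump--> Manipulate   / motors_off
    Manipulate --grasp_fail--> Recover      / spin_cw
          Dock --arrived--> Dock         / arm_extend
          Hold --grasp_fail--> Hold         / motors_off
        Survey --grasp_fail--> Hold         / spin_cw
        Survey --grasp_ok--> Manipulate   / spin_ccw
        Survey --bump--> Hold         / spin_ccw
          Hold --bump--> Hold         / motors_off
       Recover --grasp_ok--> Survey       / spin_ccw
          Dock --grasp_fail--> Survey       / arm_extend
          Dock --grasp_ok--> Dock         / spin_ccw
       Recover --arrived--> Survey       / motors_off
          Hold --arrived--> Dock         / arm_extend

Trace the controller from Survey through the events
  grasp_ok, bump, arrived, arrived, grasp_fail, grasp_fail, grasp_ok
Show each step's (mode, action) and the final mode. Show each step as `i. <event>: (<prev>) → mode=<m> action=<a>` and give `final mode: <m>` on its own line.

1. grasp_ok: (Survey) → mode=Manipulate action=spin_ccw
2. bump: (Manipulate) → mode=Manipulate action=motors_off
3. arrived: (Manipulate) → mode=Hold action=arm_extend
4. arrived: (Hold) → mode=Dock action=arm_extend
5. grasp_fail: (Dock) → mode=Survey action=arm_extend
6. grasp_fail: (Survey) → mode=Hold action=spin_cw
7. grasp_ok: (Hold) → mode=Manipulate action=spin_cw

final mode: Manipulate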